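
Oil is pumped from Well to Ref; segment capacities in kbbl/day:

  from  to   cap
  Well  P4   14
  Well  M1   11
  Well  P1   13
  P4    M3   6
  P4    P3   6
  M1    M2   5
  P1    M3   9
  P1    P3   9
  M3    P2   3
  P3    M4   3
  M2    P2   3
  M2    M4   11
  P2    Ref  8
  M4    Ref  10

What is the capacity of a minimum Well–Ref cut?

Augment Well→P4→M3→P2→Ref: bottleneck 3, flow now 3.
Augment Well→P4→P3→M4→Ref: bottleneck 3, flow now 6.
Augment Well→M1→M2→P2→Ref: bottleneck 3, flow now 9.
Augment Well→M1→M2→M4→Ref: bottleneck 2, flow now 11.
No augmenting path remains; maximum flow = 11.
By max-flow min-cut, the minimum cut capacity equals the max flow.
In the residual graph, reachable from Well: {Well, P4, M1, P1, M3, P3}.
Min-cut edges: M1→M2 (5), M3→P2 (3), P3→M4 (3); capacity 5 + 3 + 3 = 11.

11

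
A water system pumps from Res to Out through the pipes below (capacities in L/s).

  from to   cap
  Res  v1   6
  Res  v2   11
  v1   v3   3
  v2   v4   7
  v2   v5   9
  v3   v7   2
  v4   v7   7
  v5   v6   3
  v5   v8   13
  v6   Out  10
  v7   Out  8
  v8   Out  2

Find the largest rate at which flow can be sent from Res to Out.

Augment Res→v1→v3→v7→Out: bottleneck 2, flow now 2.
Augment Res→v2→v4→v7→Out: bottleneck 6, flow now 8.
Augment Res→v2→v5→v6→Out: bottleneck 3, flow now 11.
Augment Res→v2→v5→v8→Out: bottleneck 2, flow now 13.
No augmenting path remains; maximum flow = 13.
In the residual graph, reachable from Res: {Res, v1, v3}.
Min-cut edges: Res→v2 (11), v3→v7 (2); capacity 11 + 2 = 13.
This cut is saturated, so no flow can exceed 13.

13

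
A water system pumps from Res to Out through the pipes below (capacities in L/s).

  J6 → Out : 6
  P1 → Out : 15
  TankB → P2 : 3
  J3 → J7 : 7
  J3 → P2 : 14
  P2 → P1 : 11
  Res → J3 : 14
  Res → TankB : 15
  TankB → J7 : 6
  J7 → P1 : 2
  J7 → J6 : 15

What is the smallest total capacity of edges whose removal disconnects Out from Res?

19

Augment Res→TankB→J7→P1→Out: bottleneck 2, flow now 2.
Augment Res→TankB→J7→J6→Out: bottleneck 4, flow now 6.
Augment Res→TankB→P2→P1→Out: bottleneck 3, flow now 9.
Augment Res→J3→J7→J6→Out: bottleneck 2, flow now 11.
Augment Res→J3→P2→P1→Out: bottleneck 8, flow now 19.
No augmenting path remains; maximum flow = 19.
By max-flow min-cut, the minimum cut capacity equals the max flow.
In the residual graph, reachable from Res: {Res, TankB, J3, J7, P2, J6}.
Min-cut edges: J7→P1 (2), P2→P1 (11), J6→Out (6); capacity 2 + 11 + 6 = 19.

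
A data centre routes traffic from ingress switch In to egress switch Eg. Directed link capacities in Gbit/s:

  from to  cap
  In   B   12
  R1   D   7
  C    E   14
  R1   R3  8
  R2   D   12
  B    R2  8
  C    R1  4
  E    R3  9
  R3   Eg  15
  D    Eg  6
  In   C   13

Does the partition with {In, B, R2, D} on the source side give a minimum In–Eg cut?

Yes — it is a minimum cut (capacity 19).

Given cut capacity: 13 + 6 = 19.
Augment In→B→R2→D→Eg: bottleneck 6, flow now 6.
Augment In→C→E→R3→Eg: bottleneck 9, flow now 15.
Augment In→C→R1→R3→Eg: bottleneck 4, flow now 19.
No augmenting path remains; maximum flow = 19.
Cut capacity 19 equals the max flow, so it is a minimum cut.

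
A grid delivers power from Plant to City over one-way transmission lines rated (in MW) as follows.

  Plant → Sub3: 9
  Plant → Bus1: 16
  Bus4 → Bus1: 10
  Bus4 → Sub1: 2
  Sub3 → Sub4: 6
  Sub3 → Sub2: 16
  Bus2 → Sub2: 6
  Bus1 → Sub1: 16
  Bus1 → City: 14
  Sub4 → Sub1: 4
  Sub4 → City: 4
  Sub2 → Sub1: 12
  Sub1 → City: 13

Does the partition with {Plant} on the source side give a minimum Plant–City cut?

Given cut capacity: 9 + 16 = 25.
Augment Plant→Bus1→City: bottleneck 14, flow now 14.
Augment Plant→Sub3→Sub4→City: bottleneck 4, flow now 18.
Augment Plant→Bus1→Sub1→City: bottleneck 2, flow now 20.
Augment Plant→Sub3→Sub4→Sub1→City: bottleneck 2, flow now 22.
Augment Plant→Sub3→Sub2→Sub1→City: bottleneck 3, flow now 25.
No augmenting path remains; maximum flow = 25.
Cut capacity 25 equals the max flow, so it is a minimum cut.

Yes — it is a minimum cut (capacity 25).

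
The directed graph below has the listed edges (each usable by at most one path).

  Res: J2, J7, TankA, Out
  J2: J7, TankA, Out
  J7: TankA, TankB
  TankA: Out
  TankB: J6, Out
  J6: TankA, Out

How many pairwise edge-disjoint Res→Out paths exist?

4

Assign every edge capacity 1; by Menger, the answer equals the max flow.
Path Res→Out (+1); total 1.
Path Res→J2→Out (+1); total 2.
Path Res→TankA→Out (+1); total 3.
Path Res→J7→TankB→Out (+1); total 4.
No residual Res→Out path; max flow = 4.
Certifying cut of size 4: {Res→J2, Res→J7, Res→Out, Res→TankA}.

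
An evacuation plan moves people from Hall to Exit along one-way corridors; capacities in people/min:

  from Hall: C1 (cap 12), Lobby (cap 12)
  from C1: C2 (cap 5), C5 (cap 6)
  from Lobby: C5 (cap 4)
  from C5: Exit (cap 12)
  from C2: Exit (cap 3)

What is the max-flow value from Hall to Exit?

13

Augment Hall→C1→C5→Exit: bottleneck 6, flow now 6.
Augment Hall→C1→C2→Exit: bottleneck 3, flow now 9.
Augment Hall→Lobby→C5→Exit: bottleneck 4, flow now 13.
No augmenting path remains; maximum flow = 13.
In the residual graph, reachable from Hall: {Hall, C1, Lobby, C2}.
Min-cut edges: C1→C5 (6), Lobby→C5 (4), C2→Exit (3); capacity 6 + 4 + 3 = 13.
This cut is saturated, so no flow can exceed 13.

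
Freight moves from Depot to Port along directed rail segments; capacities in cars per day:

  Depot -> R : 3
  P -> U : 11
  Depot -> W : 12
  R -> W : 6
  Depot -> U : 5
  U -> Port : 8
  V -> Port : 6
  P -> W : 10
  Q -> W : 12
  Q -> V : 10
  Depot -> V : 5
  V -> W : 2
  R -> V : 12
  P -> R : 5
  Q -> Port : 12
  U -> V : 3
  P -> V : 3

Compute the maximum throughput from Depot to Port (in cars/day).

Augment Depot→U→Port: bottleneck 5, flow now 5.
Augment Depot→V→Port: bottleneck 5, flow now 10.
Augment Depot→R→V→Port: bottleneck 1, flow now 11.
No augmenting path remains; maximum flow = 11.
In the residual graph, reachable from Depot: {Depot, R, V, W}.
Min-cut edges: Depot→U (5), V→Port (6); capacity 5 + 6 = 11.
This cut is saturated, so no flow can exceed 11.

11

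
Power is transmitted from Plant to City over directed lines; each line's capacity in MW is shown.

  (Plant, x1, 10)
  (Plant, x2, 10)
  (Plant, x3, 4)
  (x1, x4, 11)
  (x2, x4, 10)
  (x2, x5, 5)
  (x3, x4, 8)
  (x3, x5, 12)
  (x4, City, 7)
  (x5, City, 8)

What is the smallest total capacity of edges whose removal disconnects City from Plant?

15

Augment Plant→x1→x4→City: bottleneck 7, flow now 7.
Augment Plant→x2→x5→City: bottleneck 5, flow now 12.
Augment Plant→x3→x5→City: bottleneck 3, flow now 15.
No augmenting path remains; maximum flow = 15.
By max-flow min-cut, the minimum cut capacity equals the max flow.
In the residual graph, reachable from Plant: {Plant, x1, x2, x3, x4, x5}.
Min-cut edges: x4→City (7), x5→City (8); capacity 7 + 8 = 15.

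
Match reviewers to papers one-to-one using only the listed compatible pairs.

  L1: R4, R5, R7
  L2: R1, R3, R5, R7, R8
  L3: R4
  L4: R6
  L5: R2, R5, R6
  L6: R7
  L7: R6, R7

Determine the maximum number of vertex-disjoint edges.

6

Unit-capacity flow: source→left, listed edges, right→sink; max matching = max flow.
Augmenting path L1→R4 (+1); matched 1.
Augmenting path L2→R1 (+1); matched 2.
Augmenting path L4→R6 (+1); matched 3.
Augmenting path L5→R2 (+1); matched 4.
Augmenting path L6→R7 (+1); matched 5.
Augmenting path L3→R4→L1→R5 (+1); matched 6.
No augmenting path remains; maximum matching = 6.
König certificate: {L1, L2, L3, L5, R6, R7} is a vertex cover of size 6 (every listed pair touches it), so no matching can be larger.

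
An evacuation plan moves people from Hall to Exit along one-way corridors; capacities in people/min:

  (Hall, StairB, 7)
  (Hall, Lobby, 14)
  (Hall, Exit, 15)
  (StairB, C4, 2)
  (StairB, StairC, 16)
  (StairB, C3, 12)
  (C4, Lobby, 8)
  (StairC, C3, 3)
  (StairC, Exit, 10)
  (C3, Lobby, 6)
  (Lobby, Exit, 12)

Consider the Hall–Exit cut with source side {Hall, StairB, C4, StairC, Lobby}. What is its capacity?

52

Edges leaving {Hall, StairB, C4, StairC, Lobby}: Hall→Exit (15), StairB→C3 (12), StairC→C3 (3), StairC→Exit (10), Lobby→Exit (12).
Cut capacity = 15 + 12 + 3 + 10 + 12 = 52.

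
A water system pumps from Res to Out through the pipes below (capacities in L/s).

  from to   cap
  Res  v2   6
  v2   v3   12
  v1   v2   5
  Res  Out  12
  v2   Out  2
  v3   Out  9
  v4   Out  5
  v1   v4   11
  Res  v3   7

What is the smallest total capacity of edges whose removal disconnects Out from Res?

Augment Res→Out: bottleneck 12, flow now 12.
Augment Res→v2→Out: bottleneck 2, flow now 14.
Augment Res→v3→Out: bottleneck 7, flow now 21.
Augment Res→v2→v3→Out: bottleneck 2, flow now 23.
No augmenting path remains; maximum flow = 23.
By max-flow min-cut, the minimum cut capacity equals the max flow.
In the residual graph, reachable from Res: {Res, v2, v3}.
Min-cut edges: Res→Out (12), v2→Out (2), v3→Out (9); capacity 12 + 2 + 9 = 23.

23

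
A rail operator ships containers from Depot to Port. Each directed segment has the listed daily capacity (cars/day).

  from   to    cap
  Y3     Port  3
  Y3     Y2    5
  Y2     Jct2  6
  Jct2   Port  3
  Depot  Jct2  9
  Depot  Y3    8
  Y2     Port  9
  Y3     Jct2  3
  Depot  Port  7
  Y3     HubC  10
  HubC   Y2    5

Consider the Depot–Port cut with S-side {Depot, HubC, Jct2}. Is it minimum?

Given cut capacity: 8 + 7 + 5 + 3 = 23.
Augment Depot→Port: bottleneck 7, flow now 7.
Augment Depot→Y3→Port: bottleneck 3, flow now 10.
Augment Depot→Jct2→Port: bottleneck 3, flow now 13.
Augment Depot→Y3→Y2→Port: bottleneck 5, flow now 18.
No augmenting path remains; maximum flow = 18.
In the residual graph, reachable from Depot: {Depot, Jct2}.
Min-cut edges: Depot→Y3 (8), Depot→Port (7), Jct2→Port (3); capacity 8 + 7 + 3 = 18.
Cut capacity 23 exceeds the max flow 18, so it is not minimum.

No — its capacity is 23, but the minimum cut has capacity 18.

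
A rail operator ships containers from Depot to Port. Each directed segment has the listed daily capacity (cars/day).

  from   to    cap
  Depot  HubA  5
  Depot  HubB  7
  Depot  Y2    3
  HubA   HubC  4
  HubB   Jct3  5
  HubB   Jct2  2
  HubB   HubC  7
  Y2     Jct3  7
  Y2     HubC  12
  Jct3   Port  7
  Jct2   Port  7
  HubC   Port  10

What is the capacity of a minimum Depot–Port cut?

14

Augment Depot→HubA→HubC→Port: bottleneck 4, flow now 4.
Augment Depot→HubB→Jct3→Port: bottleneck 5, flow now 9.
Augment Depot→HubB→Jct2→Port: bottleneck 2, flow now 11.
Augment Depot→Y2→Jct3→Port: bottleneck 2, flow now 13.
Augment Depot→Y2→HubC→Port: bottleneck 1, flow now 14.
No augmenting path remains; maximum flow = 14.
By max-flow min-cut, the minimum cut capacity equals the max flow.
In the residual graph, reachable from Depot: {Depot, HubA}.
Min-cut edges: Depot→HubB (7), Depot→Y2 (3), HubA→HubC (4); capacity 7 + 3 + 4 = 14.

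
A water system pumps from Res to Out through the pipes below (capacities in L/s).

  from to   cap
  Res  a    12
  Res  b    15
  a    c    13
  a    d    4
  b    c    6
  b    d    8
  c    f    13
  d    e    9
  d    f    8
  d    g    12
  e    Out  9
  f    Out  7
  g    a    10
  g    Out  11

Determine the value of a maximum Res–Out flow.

Augment Res→a→c→f→Out: bottleneck 7, flow now 7.
Augment Res→a→d→e→Out: bottleneck 4, flow now 11.
Augment Res→b→d→e→Out: bottleneck 5, flow now 16.
Augment Res→b→d→g→Out: bottleneck 3, flow now 19.
No augmenting path remains; maximum flow = 19.
In the residual graph, reachable from Res: {Res, a, b, c, f}.
Min-cut edges: a→d (4), b→d (8), f→Out (7); capacity 4 + 8 + 7 = 19.
This cut is saturated, so no flow can exceed 19.

19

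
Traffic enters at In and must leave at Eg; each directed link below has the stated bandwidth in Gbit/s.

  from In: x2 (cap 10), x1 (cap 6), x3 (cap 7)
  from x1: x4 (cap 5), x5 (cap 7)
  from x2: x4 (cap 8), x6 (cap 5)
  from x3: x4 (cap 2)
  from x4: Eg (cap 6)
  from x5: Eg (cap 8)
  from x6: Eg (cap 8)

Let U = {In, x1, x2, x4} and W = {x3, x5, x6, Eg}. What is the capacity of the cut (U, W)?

25

Edges leaving {In, x1, x2, x4}: In→x3 (7), x1→x5 (7), x2→x6 (5), x4→Eg (6).
Cut capacity = 7 + 7 + 5 + 6 = 25.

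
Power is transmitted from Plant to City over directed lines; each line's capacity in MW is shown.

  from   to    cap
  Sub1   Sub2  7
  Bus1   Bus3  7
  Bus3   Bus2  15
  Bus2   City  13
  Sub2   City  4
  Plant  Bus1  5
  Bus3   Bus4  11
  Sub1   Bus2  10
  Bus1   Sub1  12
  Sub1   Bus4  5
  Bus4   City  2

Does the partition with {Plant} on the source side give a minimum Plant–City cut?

Yes — it is a minimum cut (capacity 5).

Given cut capacity: 5 = 5.
Augment Plant→Bus1→Sub1→Sub2→City: bottleneck 4, flow now 4.
Augment Plant→Bus1→Sub1→Bus4→City: bottleneck 1, flow now 5.
No augmenting path remains; maximum flow = 5.
Cut capacity 5 equals the max flow, so it is a minimum cut.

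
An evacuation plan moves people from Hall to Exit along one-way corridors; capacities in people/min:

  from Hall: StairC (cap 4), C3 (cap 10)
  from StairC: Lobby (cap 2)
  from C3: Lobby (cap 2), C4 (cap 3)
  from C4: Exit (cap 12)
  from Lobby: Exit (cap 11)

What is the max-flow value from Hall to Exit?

Augment Hall→StairC→Lobby→Exit: bottleneck 2, flow now 2.
Augment Hall→C3→C4→Exit: bottleneck 3, flow now 5.
Augment Hall→C3→Lobby→Exit: bottleneck 2, flow now 7.
No augmenting path remains; maximum flow = 7.
In the residual graph, reachable from Hall: {Hall, StairC, C3}.
Min-cut edges: StairC→Lobby (2), C3→C4 (3), C3→Lobby (2); capacity 2 + 3 + 2 = 7.
This cut is saturated, so no flow can exceed 7.

7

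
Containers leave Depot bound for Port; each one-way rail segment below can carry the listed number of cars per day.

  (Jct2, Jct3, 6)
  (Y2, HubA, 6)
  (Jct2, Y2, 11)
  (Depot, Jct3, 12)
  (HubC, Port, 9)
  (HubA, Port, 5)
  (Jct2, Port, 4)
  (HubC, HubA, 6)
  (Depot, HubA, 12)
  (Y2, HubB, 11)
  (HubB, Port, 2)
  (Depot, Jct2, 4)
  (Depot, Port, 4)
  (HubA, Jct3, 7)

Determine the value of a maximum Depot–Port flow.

Augment Depot→Port: bottleneck 4, flow now 4.
Augment Depot→Jct2→Port: bottleneck 4, flow now 8.
Augment Depot→HubA→Port: bottleneck 5, flow now 13.
No augmenting path remains; maximum flow = 13.
In the residual graph, reachable from Depot: {Depot, HubA, Jct3}.
Min-cut edges: Depot→Jct2 (4), Depot→Port (4), HubA→Port (5); capacity 4 + 4 + 5 = 13.
This cut is saturated, so no flow can exceed 13.

13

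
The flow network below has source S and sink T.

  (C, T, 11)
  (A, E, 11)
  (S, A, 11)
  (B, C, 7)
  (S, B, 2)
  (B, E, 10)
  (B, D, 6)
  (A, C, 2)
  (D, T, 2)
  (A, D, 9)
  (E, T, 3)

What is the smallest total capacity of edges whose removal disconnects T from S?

9

Augment S→A→C→T: bottleneck 2, flow now 2.
Augment S→A→D→T: bottleneck 2, flow now 4.
Augment S→A→E→T: bottleneck 3, flow now 7.
Augment S→B→C→T: bottleneck 2, flow now 9.
No augmenting path remains; maximum flow = 9.
By max-flow min-cut, the minimum cut capacity equals the max flow.
In the residual graph, reachable from S: {S, A, D, E}.
Min-cut edges: S→B (2), A→C (2), D→T (2), E→T (3); capacity 2 + 2 + 2 + 3 = 9.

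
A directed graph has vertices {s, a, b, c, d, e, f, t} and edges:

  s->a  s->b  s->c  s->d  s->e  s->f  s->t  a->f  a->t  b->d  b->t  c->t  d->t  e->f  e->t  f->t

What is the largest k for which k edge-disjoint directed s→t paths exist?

Assign every edge capacity 1; by Menger, the answer equals the max flow.
Path s→t (+1); total 1.
Path s→a→t (+1); total 2.
Path s→b→t (+1); total 3.
Path s→c→t (+1); total 4.
Path s→d→t (+1); total 5.
Path s→e→t (+1); total 6.
Path s→f→t (+1); total 7.
No residual s→t path; max flow = 7.
Certifying cut of size 7: {s→a, s→b, s→c, s→d, s→e, s→f, s→t}.

7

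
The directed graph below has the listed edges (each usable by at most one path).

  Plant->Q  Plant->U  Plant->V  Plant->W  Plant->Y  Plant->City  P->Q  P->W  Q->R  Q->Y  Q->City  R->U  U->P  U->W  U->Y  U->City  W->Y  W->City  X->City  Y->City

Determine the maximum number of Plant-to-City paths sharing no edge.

Assign every edge capacity 1; by Menger, the answer equals the max flow.
Path Plant→City (+1); total 1.
Path Plant→Q→City (+1); total 2.
Path Plant→U→City (+1); total 3.
Path Plant→W→City (+1); total 4.
Path Plant→Y→City (+1); total 5.
No residual Plant→City path; max flow = 5.
Certifying cut of size 5: {Plant→City, Plant→Q, Plant→U, Plant→W, Plant→Y}.

5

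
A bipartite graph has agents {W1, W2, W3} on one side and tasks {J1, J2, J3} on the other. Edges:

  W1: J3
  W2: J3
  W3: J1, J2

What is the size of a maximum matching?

2

Unit-capacity flow: source→left, listed edges, right→sink; max matching = max flow.
Augmenting path W1→J3 (+1); matched 1.
Augmenting path W3→J1 (+1); matched 2.
No augmenting path remains; maximum matching = 2.
König certificate: {W3, J3} is a vertex cover of size 2 (every listed pair touches it), so no matching can be larger.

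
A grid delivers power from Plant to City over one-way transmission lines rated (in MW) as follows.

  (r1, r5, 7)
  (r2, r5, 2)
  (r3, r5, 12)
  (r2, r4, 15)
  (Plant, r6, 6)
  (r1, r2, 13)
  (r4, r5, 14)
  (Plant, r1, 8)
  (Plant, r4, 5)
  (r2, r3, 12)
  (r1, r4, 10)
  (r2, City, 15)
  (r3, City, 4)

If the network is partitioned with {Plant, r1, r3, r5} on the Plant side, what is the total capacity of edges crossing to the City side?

38

Edges leaving {Plant, r1, r3, r5}: Plant→r4 (5), Plant→r6 (6), r1→r2 (13), r1→r4 (10), r3→City (4).
Cut capacity = 5 + 6 + 13 + 10 + 4 = 38.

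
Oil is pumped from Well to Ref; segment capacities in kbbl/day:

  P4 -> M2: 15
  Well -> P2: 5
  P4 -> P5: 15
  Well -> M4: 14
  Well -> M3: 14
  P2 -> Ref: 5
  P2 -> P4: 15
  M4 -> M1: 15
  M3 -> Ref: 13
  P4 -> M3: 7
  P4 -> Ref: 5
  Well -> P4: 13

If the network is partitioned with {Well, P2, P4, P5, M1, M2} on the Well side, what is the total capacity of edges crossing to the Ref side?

Edges leaving {Well, P2, P4, P5, M1, M2}: Well→M4 (14), Well→M3 (14), P2→Ref (5), P4→M3 (7), P4→Ref (5).
Cut capacity = 14 + 14 + 5 + 7 + 5 = 45.

45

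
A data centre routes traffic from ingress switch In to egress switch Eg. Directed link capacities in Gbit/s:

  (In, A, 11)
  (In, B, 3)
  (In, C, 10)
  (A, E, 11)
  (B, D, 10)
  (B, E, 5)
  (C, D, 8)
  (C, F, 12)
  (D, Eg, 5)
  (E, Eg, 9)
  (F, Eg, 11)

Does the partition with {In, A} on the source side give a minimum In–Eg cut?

No — its capacity is 24, but the minimum cut has capacity 22.

Given cut capacity: 3 + 10 + 11 = 24.
Augment In→A→E→Eg: bottleneck 9, flow now 9.
Augment In→B→D→Eg: bottleneck 3, flow now 12.
Augment In→C→D→Eg: bottleneck 2, flow now 14.
Augment In→C→F→Eg: bottleneck 8, flow now 22.
No augmenting path remains; maximum flow = 22.
In the residual graph, reachable from In: {In, A, E}.
Min-cut edges: In→B (3), In→C (10), E→Eg (9); capacity 3 + 10 + 9 = 22.
Cut capacity 24 exceeds the max flow 22, so it is not minimum.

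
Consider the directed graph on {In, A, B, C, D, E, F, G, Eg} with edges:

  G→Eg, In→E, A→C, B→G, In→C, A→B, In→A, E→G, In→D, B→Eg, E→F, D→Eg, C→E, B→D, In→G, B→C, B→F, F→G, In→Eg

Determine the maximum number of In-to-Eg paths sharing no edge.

Assign every edge capacity 1; by Menger, the answer equals the max flow.
Path In→Eg (+1); total 1.
Path In→D→Eg (+1); total 2.
Path In→G→Eg (+1); total 3.
Path In→A→B→Eg (+1); total 4.
No residual In→Eg path; max flow = 4.
Certifying cut of size 4: {G→Eg, In→A, In→D, In→Eg}.

4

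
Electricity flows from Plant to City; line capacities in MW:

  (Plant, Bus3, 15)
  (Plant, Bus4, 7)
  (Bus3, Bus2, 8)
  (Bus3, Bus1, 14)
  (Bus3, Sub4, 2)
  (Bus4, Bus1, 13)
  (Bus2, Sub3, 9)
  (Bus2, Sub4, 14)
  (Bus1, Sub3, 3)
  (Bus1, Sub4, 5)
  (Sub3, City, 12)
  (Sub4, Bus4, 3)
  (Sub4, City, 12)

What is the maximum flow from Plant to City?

18

Augment Plant→Bus3→Sub4→City: bottleneck 2, flow now 2.
Augment Plant→Bus3→Bus2→Sub3→City: bottleneck 8, flow now 10.
Augment Plant→Bus3→Bus1→Sub3→City: bottleneck 3, flow now 13.
Augment Plant→Bus3→Bus1→Sub4→City: bottleneck 2, flow now 15.
Augment Plant→Bus4→Bus1→Sub4→City: bottleneck 3, flow now 18.
No augmenting path remains; maximum flow = 18.
In the residual graph, reachable from Plant: {Plant, Bus3, Bus4, Bus1}.
Min-cut edges: Bus3→Bus2 (8), Bus3→Sub4 (2), Bus1→Sub3 (3), Bus1→Sub4 (5); capacity 8 + 2 + 3 + 5 = 18.
This cut is saturated, so no flow can exceed 18.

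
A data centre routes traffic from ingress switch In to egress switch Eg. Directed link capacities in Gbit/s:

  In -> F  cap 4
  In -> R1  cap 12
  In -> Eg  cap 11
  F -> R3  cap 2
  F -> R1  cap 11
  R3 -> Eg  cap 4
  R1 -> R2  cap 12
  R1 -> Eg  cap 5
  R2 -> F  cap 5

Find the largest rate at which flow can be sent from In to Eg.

Augment In→Eg: bottleneck 11, flow now 11.
Augment In→R1→Eg: bottleneck 5, flow now 16.
Augment In→F→R3→Eg: bottleneck 2, flow now 18.
No augmenting path remains; maximum flow = 18.
In the residual graph, reachable from In: {In, F, R1, R2}.
Min-cut edges: In→Eg (11), F→R3 (2), R1→Eg (5); capacity 11 + 2 + 5 = 18.
This cut is saturated, so no flow can exceed 18.

18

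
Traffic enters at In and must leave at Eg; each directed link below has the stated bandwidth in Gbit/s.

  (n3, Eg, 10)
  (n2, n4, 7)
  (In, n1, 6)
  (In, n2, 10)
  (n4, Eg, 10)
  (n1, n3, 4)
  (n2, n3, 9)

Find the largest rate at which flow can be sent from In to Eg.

14

Augment In→n1→n3→Eg: bottleneck 4, flow now 4.
Augment In→n2→n3→Eg: bottleneck 6, flow now 10.
Augment In→n2→n4→Eg: bottleneck 4, flow now 14.
No augmenting path remains; maximum flow = 14.
In the residual graph, reachable from In: {In, n1}.
Min-cut edges: In→n2 (10), n1→n3 (4); capacity 10 + 4 = 14.
This cut is saturated, so no flow can exceed 14.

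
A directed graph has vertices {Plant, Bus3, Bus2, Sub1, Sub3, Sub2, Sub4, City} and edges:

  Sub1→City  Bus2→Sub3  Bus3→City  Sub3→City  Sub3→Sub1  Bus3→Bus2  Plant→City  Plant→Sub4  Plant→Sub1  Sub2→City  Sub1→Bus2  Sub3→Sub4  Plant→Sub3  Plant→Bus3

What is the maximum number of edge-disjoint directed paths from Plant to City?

Assign every edge capacity 1; by Menger, the answer equals the max flow.
Path Plant→City (+1); total 1.
Path Plant→Bus3→City (+1); total 2.
Path Plant→Sub1→City (+1); total 3.
Path Plant→Sub3→City (+1); total 4.
No residual Plant→City path; max flow = 4.
Certifying cut of size 4: {Plant→Bus3, Plant→City, Plant→Sub1, Plant→Sub3}.

4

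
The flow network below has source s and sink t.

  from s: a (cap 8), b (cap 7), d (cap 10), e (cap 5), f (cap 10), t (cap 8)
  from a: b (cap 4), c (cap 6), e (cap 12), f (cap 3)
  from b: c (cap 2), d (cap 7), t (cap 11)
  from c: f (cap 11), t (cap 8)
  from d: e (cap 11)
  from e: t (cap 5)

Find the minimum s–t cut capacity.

Augment s→t: bottleneck 8, flow now 8.
Augment s→b→t: bottleneck 7, flow now 15.
Augment s→e→t: bottleneck 5, flow now 20.
Augment s→a→b→t: bottleneck 4, flow now 24.
Augment s→a→c→t: bottleneck 4, flow now 28.
No augmenting path remains; maximum flow = 28.
By max-flow min-cut, the minimum cut capacity equals the max flow.
In the residual graph, reachable from s: {s, d, e, f}.
Min-cut edges: s→a (8), s→b (7), s→t (8), e→t (5); capacity 8 + 7 + 8 + 5 = 28.

28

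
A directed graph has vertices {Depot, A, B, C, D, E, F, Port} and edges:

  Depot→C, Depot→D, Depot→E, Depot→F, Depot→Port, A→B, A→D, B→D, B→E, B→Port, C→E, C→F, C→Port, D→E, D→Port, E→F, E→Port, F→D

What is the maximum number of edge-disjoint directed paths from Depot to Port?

4

Assign every edge capacity 1; by Menger, the answer equals the max flow.
Path Depot→Port (+1); total 1.
Path Depot→C→Port (+1); total 2.
Path Depot→D→Port (+1); total 3.
Path Depot→E→Port (+1); total 4.
No residual Depot→Port path; max flow = 4.
Certifying cut of size 4: {D→Port, Depot→C, Depot→Port, E→Port}.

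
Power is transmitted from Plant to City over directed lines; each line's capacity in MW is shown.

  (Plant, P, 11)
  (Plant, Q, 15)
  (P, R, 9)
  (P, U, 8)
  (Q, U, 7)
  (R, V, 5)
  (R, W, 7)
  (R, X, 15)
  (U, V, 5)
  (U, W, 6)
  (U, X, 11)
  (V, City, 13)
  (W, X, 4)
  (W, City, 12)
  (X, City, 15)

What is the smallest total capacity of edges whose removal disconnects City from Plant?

Augment Plant→P→R→V→City: bottleneck 5, flow now 5.
Augment Plant→P→R→W→City: bottleneck 4, flow now 9.
Augment Plant→P→U→V→City: bottleneck 2, flow now 11.
Augment Plant→Q→U→V→City: bottleneck 3, flow now 14.
Augment Plant→Q→U→W→City: bottleneck 4, flow now 18.
No augmenting path remains; maximum flow = 18.
By max-flow min-cut, the minimum cut capacity equals the max flow.
In the residual graph, reachable from Plant: {Plant, Q}.
Min-cut edges: Plant→P (11), Q→U (7); capacity 11 + 7 = 18.

18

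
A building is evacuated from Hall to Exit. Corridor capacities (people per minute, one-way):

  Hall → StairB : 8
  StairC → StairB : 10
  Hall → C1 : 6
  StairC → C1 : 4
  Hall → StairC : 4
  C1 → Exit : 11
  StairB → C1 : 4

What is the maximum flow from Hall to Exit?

11

Augment Hall→C1→Exit: bottleneck 6, flow now 6.
Augment Hall→StairC→C1→Exit: bottleneck 4, flow now 10.
Augment Hall→StairB→C1→Exit: bottleneck 1, flow now 11.
No augmenting path remains; maximum flow = 11.
In the residual graph, reachable from Hall: {Hall, StairC, StairB, C1}.
Min-cut edges: C1→Exit (11); capacity 11 = 11.
This cut is saturated, so no flow can exceed 11.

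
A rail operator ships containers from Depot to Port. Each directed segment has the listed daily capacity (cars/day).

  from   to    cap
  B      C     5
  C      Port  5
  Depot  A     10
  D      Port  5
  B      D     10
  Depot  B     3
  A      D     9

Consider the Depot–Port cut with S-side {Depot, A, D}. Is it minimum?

Given cut capacity: 3 + 5 = 8.
Augment Depot→A→D→Port: bottleneck 5, flow now 5.
Augment Depot→B→C→Port: bottleneck 3, flow now 8.
No augmenting path remains; maximum flow = 8.
Cut capacity 8 equals the max flow, so it is a minimum cut.

Yes — it is a minimum cut (capacity 8).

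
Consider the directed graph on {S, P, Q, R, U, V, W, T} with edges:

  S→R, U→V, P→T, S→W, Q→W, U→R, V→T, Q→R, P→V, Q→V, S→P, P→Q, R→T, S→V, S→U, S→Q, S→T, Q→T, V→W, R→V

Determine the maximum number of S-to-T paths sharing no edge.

5

Assign every edge capacity 1; by Menger, the answer equals the max flow.
Path S→T (+1); total 1.
Path S→P→T (+1); total 2.
Path S→Q→T (+1); total 3.
Path S→R→T (+1); total 4.
Path S→V→T (+1); total 5.
No residual S→T path; max flow = 5.
Certifying cut of size 5: {R→T, S→P, S→Q, S→T, V→T}.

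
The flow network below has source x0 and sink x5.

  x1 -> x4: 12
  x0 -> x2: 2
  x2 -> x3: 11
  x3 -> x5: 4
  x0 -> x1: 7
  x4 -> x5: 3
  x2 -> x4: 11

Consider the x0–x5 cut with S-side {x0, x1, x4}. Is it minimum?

Yes — it is a minimum cut (capacity 5).

Given cut capacity: 2 + 3 = 5.
Augment x0→x1→x4→x5: bottleneck 3, flow now 3.
Augment x0→x2→x3→x5: bottleneck 2, flow now 5.
No augmenting path remains; maximum flow = 5.
Cut capacity 5 equals the max flow, so it is a minimum cut.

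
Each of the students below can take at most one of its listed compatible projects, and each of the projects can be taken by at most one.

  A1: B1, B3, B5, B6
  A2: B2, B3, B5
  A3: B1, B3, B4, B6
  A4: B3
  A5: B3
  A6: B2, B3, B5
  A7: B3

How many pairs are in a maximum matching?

5

Unit-capacity flow: source→left, listed edges, right→sink; max matching = max flow.
Augmenting path A1→B1 (+1); matched 1.
Augmenting path A2→B2 (+1); matched 2.
Augmenting path A3→B3 (+1); matched 3.
Augmenting path A6→B5 (+1); matched 4.
Augmenting path A4→B3→A3→B4 (+1); matched 5.
No augmenting path remains; maximum matching = 5.
König certificate: {A1, A2, A3, A6, B3} is a vertex cover of size 5 (every listed pair touches it), so no matching can be larger.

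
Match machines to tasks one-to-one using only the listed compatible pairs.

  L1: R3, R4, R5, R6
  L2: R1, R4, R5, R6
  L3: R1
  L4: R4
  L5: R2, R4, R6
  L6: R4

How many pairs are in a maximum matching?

Unit-capacity flow: source→left, listed edges, right→sink; max matching = max flow.
Augmenting path L1→R3 (+1); matched 1.
Augmenting path L2→R1 (+1); matched 2.
Augmenting path L4→R4 (+1); matched 3.
Augmenting path L5→R2 (+1); matched 4.
Augmenting path L3→R1→L2→R5 (+1); matched 5.
No augmenting path remains; maximum matching = 5.
König certificate: {L1, L2, L3, L5, R4} is a vertex cover of size 5 (every listed pair touches it), so no matching can be larger.

5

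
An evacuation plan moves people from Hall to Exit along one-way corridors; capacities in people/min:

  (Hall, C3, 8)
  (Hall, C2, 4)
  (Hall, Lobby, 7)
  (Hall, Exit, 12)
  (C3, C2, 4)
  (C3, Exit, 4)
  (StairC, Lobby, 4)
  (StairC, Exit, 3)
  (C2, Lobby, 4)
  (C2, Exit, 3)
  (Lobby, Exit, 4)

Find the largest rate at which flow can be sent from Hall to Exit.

23

Augment Hall→Exit: bottleneck 12, flow now 12.
Augment Hall→C3→Exit: bottleneck 4, flow now 16.
Augment Hall→C2→Exit: bottleneck 3, flow now 19.
Augment Hall→Lobby→Exit: bottleneck 4, flow now 23.
No augmenting path remains; maximum flow = 23.
In the residual graph, reachable from Hall: {Hall, C3, C2, Lobby}.
Min-cut edges: Hall→Exit (12), C3→Exit (4), C2→Exit (3), Lobby→Exit (4); capacity 12 + 4 + 3 + 4 = 23.
This cut is saturated, so no flow can exceed 23.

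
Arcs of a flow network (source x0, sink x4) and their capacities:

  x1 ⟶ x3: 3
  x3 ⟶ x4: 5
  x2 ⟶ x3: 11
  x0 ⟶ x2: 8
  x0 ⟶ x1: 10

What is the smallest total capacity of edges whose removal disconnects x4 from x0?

5

Augment x0→x1→x3→x4: bottleneck 3, flow now 3.
Augment x0→x2→x3→x4: bottleneck 2, flow now 5.
No augmenting path remains; maximum flow = 5.
By max-flow min-cut, the minimum cut capacity equals the max flow.
In the residual graph, reachable from x0: {x0, x1, x2, x3}.
Min-cut edges: x3→x4 (5); capacity 5 = 5.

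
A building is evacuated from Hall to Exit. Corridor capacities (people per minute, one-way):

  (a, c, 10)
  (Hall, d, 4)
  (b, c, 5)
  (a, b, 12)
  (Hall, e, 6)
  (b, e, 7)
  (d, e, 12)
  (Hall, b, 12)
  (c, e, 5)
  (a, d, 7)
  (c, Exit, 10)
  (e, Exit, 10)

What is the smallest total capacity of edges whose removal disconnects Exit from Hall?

15

Augment Hall→e→Exit: bottleneck 6, flow now 6.
Augment Hall→b→c→Exit: bottleneck 5, flow now 11.
Augment Hall→b→e→Exit: bottleneck 4, flow now 15.
No augmenting path remains; maximum flow = 15.
By max-flow min-cut, the minimum cut capacity equals the max flow.
In the residual graph, reachable from Hall: {Hall, b, d, e}.
Min-cut edges: b→c (5), e→Exit (10); capacity 5 + 10 = 15.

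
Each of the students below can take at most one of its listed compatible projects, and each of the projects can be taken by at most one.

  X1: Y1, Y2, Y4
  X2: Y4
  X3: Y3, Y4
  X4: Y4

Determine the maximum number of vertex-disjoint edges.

Unit-capacity flow: source→left, listed edges, right→sink; max matching = max flow.
Augmenting path X1→Y1 (+1); matched 1.
Augmenting path X2→Y4 (+1); matched 2.
Augmenting path X3→Y3 (+1); matched 3.
No augmenting path remains; maximum matching = 3.
König certificate: {X1, X3, Y4} is a vertex cover of size 3 (every listed pair touches it), so no matching can be larger.

3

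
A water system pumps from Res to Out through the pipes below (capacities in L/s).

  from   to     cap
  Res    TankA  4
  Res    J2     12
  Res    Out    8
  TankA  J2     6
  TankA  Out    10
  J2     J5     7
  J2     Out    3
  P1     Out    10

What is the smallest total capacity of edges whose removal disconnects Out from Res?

15

Augment Res→Out: bottleneck 8, flow now 8.
Augment Res→TankA→Out: bottleneck 4, flow now 12.
Augment Res→J2→Out: bottleneck 3, flow now 15.
No augmenting path remains; maximum flow = 15.
By max-flow min-cut, the minimum cut capacity equals the max flow.
In the residual graph, reachable from Res: {Res, J2, J5}.
Min-cut edges: Res→TankA (4), Res→Out (8), J2→Out (3); capacity 4 + 8 + 3 = 15.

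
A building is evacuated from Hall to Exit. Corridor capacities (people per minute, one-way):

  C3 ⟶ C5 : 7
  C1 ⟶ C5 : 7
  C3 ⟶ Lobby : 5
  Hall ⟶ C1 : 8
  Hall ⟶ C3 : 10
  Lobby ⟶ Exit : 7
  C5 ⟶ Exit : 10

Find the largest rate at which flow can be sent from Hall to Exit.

Augment Hall→C3→Lobby→Exit: bottleneck 5, flow now 5.
Augment Hall→C3→C5→Exit: bottleneck 5, flow now 10.
Augment Hall→C1→C5→Exit: bottleneck 5, flow now 15.
No augmenting path remains; maximum flow = 15.
In the residual graph, reachable from Hall: {Hall, C3, C1, C5}.
Min-cut edges: C3→Lobby (5), C5→Exit (10); capacity 5 + 10 = 15.
This cut is saturated, so no flow can exceed 15.

15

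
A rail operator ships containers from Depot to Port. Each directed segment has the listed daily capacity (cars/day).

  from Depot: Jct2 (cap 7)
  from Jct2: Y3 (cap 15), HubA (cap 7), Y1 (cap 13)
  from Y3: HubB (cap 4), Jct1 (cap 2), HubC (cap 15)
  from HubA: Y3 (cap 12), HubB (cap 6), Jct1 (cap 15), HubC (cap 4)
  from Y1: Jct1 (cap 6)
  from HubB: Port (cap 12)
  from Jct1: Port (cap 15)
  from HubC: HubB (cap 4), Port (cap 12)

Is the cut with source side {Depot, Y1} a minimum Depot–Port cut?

Given cut capacity: 7 + 6 = 13.
Augment Depot→Jct2→Y3→HubB→Port: bottleneck 4, flow now 4.
Augment Depot→Jct2→Y3→Jct1→Port: bottleneck 2, flow now 6.
Augment Depot→Jct2→Y3→HubC→Port: bottleneck 1, flow now 7.
No augmenting path remains; maximum flow = 7.
In the residual graph, reachable from Depot: {Depot}.
Min-cut edges: Depot→Jct2 (7); capacity 7 = 7.
Cut capacity 13 exceeds the max flow 7, so it is not minimum.

No — its capacity is 13, but the minimum cut has capacity 7.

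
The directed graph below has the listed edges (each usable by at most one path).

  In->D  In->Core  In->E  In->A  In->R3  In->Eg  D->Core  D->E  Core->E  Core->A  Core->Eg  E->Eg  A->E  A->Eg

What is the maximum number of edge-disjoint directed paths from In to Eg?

Assign every edge capacity 1; by Menger, the answer equals the max flow.
Path In→Eg (+1); total 1.
Path In→Core→Eg (+1); total 2.
Path In→E→Eg (+1); total 3.
Path In→A→Eg (+1); total 4.
No residual In→Eg path; max flow = 4.
Certifying cut of size 4: {A→Eg, Core→Eg, E→Eg, In→Eg}.

4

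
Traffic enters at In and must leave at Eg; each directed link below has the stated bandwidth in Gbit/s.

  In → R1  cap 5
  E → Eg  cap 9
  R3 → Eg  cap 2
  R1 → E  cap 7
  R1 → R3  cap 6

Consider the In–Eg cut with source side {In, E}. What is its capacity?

14

Edges leaving {In, E}: In→R1 (5), E→Eg (9).
Cut capacity = 5 + 9 = 14.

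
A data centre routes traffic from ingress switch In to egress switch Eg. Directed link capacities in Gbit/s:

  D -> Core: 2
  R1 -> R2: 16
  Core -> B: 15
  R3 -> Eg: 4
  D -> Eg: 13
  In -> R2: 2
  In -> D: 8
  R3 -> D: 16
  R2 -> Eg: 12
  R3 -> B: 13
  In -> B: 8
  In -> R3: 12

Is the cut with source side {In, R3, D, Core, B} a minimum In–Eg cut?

Yes — it is a minimum cut (capacity 19).

Given cut capacity: 2 + 4 + 13 = 19.
Augment In→R3→Eg: bottleneck 4, flow now 4.
Augment In→R2→Eg: bottleneck 2, flow now 6.
Augment In→D→Eg: bottleneck 8, flow now 14.
Augment In→R3→D→Eg: bottleneck 5, flow now 19.
No augmenting path remains; maximum flow = 19.
Cut capacity 19 equals the max flow, so it is a minimum cut.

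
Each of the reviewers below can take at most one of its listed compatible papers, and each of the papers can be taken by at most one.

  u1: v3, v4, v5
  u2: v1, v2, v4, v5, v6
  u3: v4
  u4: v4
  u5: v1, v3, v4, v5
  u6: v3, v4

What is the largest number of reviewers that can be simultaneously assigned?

5

Unit-capacity flow: source→left, listed edges, right→sink; max matching = max flow.
Augmenting path u1→v3 (+1); matched 1.
Augmenting path u2→v1 (+1); matched 2.
Augmenting path u3→v4 (+1); matched 3.
Augmenting path u5→v5 (+1); matched 4.
Augmenting path u6→v3→u1→v5→u5→v1→u2→v2 (+1); matched 5.
No augmenting path remains; maximum matching = 5.
König certificate: {u1, u2, u5, u6, v4} is a vertex cover of size 5 (every listed pair touches it), so no matching can be larger.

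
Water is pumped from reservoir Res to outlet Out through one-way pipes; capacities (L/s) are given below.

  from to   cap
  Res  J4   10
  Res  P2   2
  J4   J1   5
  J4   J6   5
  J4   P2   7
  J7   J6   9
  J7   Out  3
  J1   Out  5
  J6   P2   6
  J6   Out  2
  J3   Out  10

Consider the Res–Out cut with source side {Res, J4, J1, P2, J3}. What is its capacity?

Edges leaving {Res, J4, J1, P2, J3}: J4→J6 (5), J1→Out (5), J3→Out (10).
Cut capacity = 5 + 5 + 10 = 20.

20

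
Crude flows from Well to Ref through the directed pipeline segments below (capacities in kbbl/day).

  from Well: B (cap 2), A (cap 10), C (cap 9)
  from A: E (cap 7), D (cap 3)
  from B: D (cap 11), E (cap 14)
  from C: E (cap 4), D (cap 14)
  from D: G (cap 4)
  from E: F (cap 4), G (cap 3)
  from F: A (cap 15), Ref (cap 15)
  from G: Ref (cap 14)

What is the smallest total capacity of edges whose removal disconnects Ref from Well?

Augment Well→A→D→G→Ref: bottleneck 3, flow now 3.
Augment Well→A→E→F→Ref: bottleneck 4, flow now 7.
Augment Well→A→E→G→Ref: bottleneck 3, flow now 10.
Augment Well→B→D→G→Ref: bottleneck 1, flow now 11.
No augmenting path remains; maximum flow = 11.
By max-flow min-cut, the minimum cut capacity equals the max flow.
In the residual graph, reachable from Well: {Well, A, B, C, D, E}.
Min-cut edges: D→G (4), E→F (4), E→G (3); capacity 4 + 4 + 3 = 11.

11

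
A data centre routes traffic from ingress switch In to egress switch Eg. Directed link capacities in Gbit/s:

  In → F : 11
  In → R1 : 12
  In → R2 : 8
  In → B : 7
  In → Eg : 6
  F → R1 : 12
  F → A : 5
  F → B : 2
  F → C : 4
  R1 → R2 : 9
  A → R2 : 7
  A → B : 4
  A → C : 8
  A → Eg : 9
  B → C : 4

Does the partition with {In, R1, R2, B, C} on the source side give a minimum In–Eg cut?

No — its capacity is 17, but the minimum cut has capacity 11.

Given cut capacity: 11 + 6 = 17.
Augment In→Eg: bottleneck 6, flow now 6.
Augment In→F→A→Eg: bottleneck 5, flow now 11.
No augmenting path remains; maximum flow = 11.
In the residual graph, reachable from In: {In, F, R1, R2, B, C}.
Min-cut edges: In→Eg (6), F→A (5); capacity 6 + 5 = 11.
Cut capacity 17 exceeds the max flow 11, so it is not minimum.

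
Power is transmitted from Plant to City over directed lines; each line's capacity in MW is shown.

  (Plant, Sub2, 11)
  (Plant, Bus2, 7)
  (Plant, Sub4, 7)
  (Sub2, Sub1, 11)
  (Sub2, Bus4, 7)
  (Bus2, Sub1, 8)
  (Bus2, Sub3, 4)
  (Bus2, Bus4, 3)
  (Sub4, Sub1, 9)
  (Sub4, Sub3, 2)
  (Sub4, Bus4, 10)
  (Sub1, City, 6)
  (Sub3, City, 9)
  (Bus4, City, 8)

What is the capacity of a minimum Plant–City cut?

Augment Plant→Sub2→Sub1→City: bottleneck 6, flow now 6.
Augment Plant→Sub2→Bus4→City: bottleneck 5, flow now 11.
Augment Plant→Bus2→Sub3→City: bottleneck 4, flow now 15.
Augment Plant→Bus2→Bus4→City: bottleneck 3, flow now 18.
Augment Plant→Sub4→Sub3→City: bottleneck 2, flow now 20.
No augmenting path remains; maximum flow = 20.
By max-flow min-cut, the minimum cut capacity equals the max flow.
In the residual graph, reachable from Plant: {Plant, Sub2, Bus2, Sub4, Sub1, Bus4}.
Min-cut edges: Bus2→Sub3 (4), Sub4→Sub3 (2), Sub1→City (6), Bus4→City (8); capacity 4 + 2 + 6 + 8 = 20.

20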